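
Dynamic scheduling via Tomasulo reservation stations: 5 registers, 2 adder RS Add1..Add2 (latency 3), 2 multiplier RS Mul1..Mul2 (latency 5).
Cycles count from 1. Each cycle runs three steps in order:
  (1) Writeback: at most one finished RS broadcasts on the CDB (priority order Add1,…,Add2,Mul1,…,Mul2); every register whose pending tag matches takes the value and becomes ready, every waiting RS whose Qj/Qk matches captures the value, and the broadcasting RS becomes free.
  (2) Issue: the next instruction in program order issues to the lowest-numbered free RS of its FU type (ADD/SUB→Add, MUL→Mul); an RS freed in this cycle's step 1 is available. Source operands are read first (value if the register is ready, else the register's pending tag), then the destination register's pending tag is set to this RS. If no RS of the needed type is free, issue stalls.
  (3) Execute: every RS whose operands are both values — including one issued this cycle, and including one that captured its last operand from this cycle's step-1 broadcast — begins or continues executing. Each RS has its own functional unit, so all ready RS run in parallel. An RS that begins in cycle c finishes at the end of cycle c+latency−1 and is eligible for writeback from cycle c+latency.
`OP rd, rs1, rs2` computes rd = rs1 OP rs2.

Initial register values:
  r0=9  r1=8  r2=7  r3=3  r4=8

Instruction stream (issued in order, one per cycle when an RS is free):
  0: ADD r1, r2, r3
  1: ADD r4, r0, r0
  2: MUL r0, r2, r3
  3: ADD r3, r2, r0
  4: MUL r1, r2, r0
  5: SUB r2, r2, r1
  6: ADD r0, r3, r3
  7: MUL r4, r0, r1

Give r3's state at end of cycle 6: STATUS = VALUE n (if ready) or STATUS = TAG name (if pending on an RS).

STATUS = TAG Add1

  c1: issue ADD r1<-Add1  regs: r0:9,r1:Add1,r2:7,r3:3,r4:8
  c2: issue ADD r4<-Add2  regs: r0:9,r1:Add1,r2:7,r3:3,r4:Add2
  c3: issue MUL r0<-Mul1  regs: r0:Mul1,r1:Add1,r2:7,r3:3,r4:Add2
  c4: CDB Add1=10; issue ADD r3<-Add1  regs: r0:Mul1,r1:10,r2:7,r3:Add1,r4:Add2
  c5: CDB Add2=18; issue MUL r1<-Mul2  regs: r0:Mul1,r1:Mul2,r2:7,r3:Add1,r4:18
  c6: issue SUB r2<-Add2  regs: r0:Mul1,r1:Mul2,r2:Add2,r3:Add1,r4:18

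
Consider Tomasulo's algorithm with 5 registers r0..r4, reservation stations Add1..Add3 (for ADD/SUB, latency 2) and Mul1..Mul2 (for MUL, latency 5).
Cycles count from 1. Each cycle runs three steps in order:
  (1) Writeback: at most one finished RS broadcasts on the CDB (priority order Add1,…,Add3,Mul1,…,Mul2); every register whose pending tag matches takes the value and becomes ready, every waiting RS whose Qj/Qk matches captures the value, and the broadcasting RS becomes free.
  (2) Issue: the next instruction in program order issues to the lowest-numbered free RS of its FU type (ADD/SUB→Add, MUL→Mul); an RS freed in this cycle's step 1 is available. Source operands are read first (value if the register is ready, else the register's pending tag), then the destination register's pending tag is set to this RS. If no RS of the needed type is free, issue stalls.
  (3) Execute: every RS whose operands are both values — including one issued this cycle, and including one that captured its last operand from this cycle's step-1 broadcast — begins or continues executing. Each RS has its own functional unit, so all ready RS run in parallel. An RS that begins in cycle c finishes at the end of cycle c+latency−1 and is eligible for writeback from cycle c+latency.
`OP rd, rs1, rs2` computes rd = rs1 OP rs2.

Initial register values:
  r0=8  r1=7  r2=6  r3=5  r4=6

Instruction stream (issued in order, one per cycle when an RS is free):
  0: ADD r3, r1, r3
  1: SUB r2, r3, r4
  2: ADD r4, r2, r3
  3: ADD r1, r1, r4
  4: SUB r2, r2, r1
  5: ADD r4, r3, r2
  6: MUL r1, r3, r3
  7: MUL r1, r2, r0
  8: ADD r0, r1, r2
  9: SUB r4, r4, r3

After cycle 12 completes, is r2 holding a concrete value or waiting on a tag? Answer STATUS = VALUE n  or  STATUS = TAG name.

  c1: issue ADD r3<-Add1  regs: r0:8,r1:7,r2:6,r3:Add1,r4:6
  c2: issue SUB r2<-Add2  regs: r0:8,r1:7,r2:Add2,r3:Add1,r4:6
  c3: CDB Add1=12; issue ADD r4<-Add1  regs: r0:8,r1:7,r2:Add2,r3:12,r4:Add1
  c4: issue ADD r1<-Add3  regs: r0:8,r1:Add3,r2:Add2,r3:12,r4:Add1
  c5: CDB Add2=6; issue SUB r2<-Add2  regs: r0:8,r1:Add3,r2:Add2,r3:12,r4:Add1
  c6: stall  regs: r0:8,r1:Add3,r2:Add2,r3:12,r4:Add1
  c7: CDB Add1=18; issue ADD r4<-Add1  regs: r0:8,r1:Add3,r2:Add2,r3:12,r4:Add1
  c8: issue MUL r1<-Mul1  regs: r0:8,r1:Mul1,r2:Add2,r3:12,r4:Add1
  c9: CDB Add3=25; issue MUL r1<-Mul2  regs: r0:8,r1:Mul2,r2:Add2,r3:12,r4:Add1
  c10: issue ADD r0<-Add3  regs: r0:Add3,r1:Mul2,r2:Add2,r3:12,r4:Add1
  c11: CDB Add2=-19; issue SUB r4<-Add2  regs: r0:Add3,r1:Mul2,r2:-19,r3:12,r4:Add2
  c12: -  regs: r0:Add3,r1:Mul2,r2:-19,r3:12,r4:Add2

STATUS = VALUE -19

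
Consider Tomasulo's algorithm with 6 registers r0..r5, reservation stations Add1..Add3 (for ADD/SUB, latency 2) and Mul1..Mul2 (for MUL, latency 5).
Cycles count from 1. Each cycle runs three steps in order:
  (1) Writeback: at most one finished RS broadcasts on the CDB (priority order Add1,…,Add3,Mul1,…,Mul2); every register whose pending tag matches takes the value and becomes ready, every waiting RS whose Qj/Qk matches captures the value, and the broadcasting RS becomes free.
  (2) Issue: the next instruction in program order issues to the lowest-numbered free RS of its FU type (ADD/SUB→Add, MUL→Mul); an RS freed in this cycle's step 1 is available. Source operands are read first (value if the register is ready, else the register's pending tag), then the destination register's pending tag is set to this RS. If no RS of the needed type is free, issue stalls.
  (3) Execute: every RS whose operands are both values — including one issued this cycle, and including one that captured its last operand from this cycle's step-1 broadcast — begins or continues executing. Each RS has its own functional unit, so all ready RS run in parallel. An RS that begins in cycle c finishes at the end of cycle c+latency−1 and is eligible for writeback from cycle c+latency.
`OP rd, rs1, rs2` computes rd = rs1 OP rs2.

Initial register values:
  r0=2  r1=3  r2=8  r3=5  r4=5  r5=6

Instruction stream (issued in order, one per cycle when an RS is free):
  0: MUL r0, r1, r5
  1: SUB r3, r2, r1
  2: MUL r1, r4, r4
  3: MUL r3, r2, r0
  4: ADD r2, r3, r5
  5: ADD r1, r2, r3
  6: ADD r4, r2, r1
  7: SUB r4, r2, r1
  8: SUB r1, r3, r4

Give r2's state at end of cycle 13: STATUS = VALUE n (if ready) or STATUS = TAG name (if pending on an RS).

STATUS = VALUE 150

c1: issue MUL r0<-Mul1 | r0:Mul1,r1:3,r2:8,r3:5,r4:5,r5:6
c2: issue SUB r3<-Add1 | r0:Mul1,r1:3,r2:8,r3:Add1,r4:5,r5:6
c3: issue MUL r1<-Mul2 | r0:Mul1,r1:Mul2,r2:8,r3:Add1,r4:5,r5:6
c4: CDB Add1=5; stall | r0:Mul1,r1:Mul2,r2:8,r3:5,r4:5,r5:6
c5: stall | r0:Mul1,r1:Mul2,r2:8,r3:5,r4:5,r5:6
c6: CDB Mul1=18; issue MUL r3<-Mul1 | r0:18,r1:Mul2,r2:8,r3:Mul1,r4:5,r5:6
c7: issue ADD r2<-Add1 | r0:18,r1:Mul2,r2:Add1,r3:Mul1,r4:5,r5:6
c8: CDB Mul2=25; issue ADD r1<-Add2 | r0:18,r1:Add2,r2:Add1,r3:Mul1,r4:5,r5:6
c9: issue ADD r4<-Add3 | r0:18,r1:Add2,r2:Add1,r3:Mul1,r4:Add3,r5:6
c10: stall | r0:18,r1:Add2,r2:Add1,r3:Mul1,r4:Add3,r5:6
c11: CDB Mul1=144; stall | r0:18,r1:Add2,r2:Add1,r3:144,r4:Add3,r5:6
c12: stall | r0:18,r1:Add2,r2:Add1,r3:144,r4:Add3,r5:6
c13: CDB Add1=150; issue SUB r4<-Add1 | r0:18,r1:Add2,r2:150,r3:144,r4:Add1,r5:6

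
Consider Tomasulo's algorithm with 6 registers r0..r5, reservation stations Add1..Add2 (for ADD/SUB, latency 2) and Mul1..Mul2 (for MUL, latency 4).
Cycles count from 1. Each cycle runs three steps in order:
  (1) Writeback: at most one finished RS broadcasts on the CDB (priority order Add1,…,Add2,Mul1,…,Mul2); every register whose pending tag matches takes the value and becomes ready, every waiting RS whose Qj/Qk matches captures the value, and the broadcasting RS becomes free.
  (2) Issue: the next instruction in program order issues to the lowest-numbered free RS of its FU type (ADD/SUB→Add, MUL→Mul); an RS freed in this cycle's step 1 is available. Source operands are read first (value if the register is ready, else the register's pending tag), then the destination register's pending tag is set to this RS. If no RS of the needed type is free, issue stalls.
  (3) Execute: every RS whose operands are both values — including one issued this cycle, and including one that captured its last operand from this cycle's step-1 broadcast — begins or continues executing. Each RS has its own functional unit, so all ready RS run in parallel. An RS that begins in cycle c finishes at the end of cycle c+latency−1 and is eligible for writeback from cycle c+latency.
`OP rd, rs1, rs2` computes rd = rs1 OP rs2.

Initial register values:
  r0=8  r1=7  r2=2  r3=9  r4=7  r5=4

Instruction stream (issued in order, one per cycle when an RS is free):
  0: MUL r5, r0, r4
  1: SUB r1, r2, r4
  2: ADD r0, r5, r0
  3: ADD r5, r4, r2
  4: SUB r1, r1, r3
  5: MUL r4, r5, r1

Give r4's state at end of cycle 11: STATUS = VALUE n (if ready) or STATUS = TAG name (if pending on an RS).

STATUS = TAG Mul1

c1: issue MUL r5<-Mul1 | r0:8,r1:7,r2:2,r3:9,r4:7,r5:Mul1
c2: issue SUB r1<-Add1 | r0:8,r1:Add1,r2:2,r3:9,r4:7,r5:Mul1
c3: issue ADD r0<-Add2 | r0:Add2,r1:Add1,r2:2,r3:9,r4:7,r5:Mul1
c4: CDB Add1=-5; issue ADD r5<-Add1 | r0:Add2,r1:-5,r2:2,r3:9,r4:7,r5:Add1
c5: CDB Mul1=56; stall | r0:Add2,r1:-5,r2:2,r3:9,r4:7,r5:Add1
c6: CDB Add1=9; issue SUB r1<-Add1 | r0:Add2,r1:Add1,r2:2,r3:9,r4:7,r5:9
c7: CDB Add2=64; issue MUL r4<-Mul1 | r0:64,r1:Add1,r2:2,r3:9,r4:Mul1,r5:9
c8: CDB Add1=-14 | r0:64,r1:-14,r2:2,r3:9,r4:Mul1,r5:9
c9: - | r0:64,r1:-14,r2:2,r3:9,r4:Mul1,r5:9
c10: - | r0:64,r1:-14,r2:2,r3:9,r4:Mul1,r5:9
c11: - | r0:64,r1:-14,r2:2,r3:9,r4:Mul1,r5:9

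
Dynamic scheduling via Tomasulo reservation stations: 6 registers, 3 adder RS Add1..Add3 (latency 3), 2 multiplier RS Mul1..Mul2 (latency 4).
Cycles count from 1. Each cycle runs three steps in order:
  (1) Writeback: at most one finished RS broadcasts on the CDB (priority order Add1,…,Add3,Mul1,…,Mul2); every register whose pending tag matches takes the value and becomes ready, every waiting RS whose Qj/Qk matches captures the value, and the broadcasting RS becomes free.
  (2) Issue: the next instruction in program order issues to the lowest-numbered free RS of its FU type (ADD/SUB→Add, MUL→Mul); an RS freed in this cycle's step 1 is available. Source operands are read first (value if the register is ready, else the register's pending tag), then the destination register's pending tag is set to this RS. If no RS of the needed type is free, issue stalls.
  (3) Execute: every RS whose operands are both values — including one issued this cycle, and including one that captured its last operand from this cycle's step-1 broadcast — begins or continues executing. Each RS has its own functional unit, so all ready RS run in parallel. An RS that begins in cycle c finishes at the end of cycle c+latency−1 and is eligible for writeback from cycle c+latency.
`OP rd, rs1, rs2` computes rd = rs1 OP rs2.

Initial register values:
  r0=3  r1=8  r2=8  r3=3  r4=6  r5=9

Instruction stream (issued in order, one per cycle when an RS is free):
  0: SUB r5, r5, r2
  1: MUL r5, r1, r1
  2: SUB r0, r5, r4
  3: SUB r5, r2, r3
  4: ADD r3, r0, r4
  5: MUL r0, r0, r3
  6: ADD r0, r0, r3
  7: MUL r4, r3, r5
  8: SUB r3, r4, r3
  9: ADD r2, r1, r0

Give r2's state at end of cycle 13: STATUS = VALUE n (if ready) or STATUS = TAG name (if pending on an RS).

STATUS = TAG Add3

cycle 1: issue SUB r5<-Add1 // r0:3,r1:8,r2:8,r3:3,r4:6,r5:Add1
cycle 2: issue MUL r5<-Mul1 // r0:3,r1:8,r2:8,r3:3,r4:6,r5:Mul1
cycle 3: issue SUB r0<-Add2 // r0:Add2,r1:8,r2:8,r3:3,r4:6,r5:Mul1
cycle 4: CDB Add1=1; issue SUB r5<-Add1 // r0:Add2,r1:8,r2:8,r3:3,r4:6,r5:Add1
cycle 5: issue ADD r3<-Add3 // r0:Add2,r1:8,r2:8,r3:Add3,r4:6,r5:Add1
cycle 6: CDB Mul1=64; issue MUL r0<-Mul1 // r0:Mul1,r1:8,r2:8,r3:Add3,r4:6,r5:Add1
cycle 7: CDB Add1=5; issue ADD r0<-Add1 // r0:Add1,r1:8,r2:8,r3:Add3,r4:6,r5:5
cycle 8: issue MUL r4<-Mul2 // r0:Add1,r1:8,r2:8,r3:Add3,r4:Mul2,r5:5
cycle 9: CDB Add2=58; issue SUB r3<-Add2 // r0:Add1,r1:8,r2:8,r3:Add2,r4:Mul2,r5:5
cycle 10: stall // r0:Add1,r1:8,r2:8,r3:Add2,r4:Mul2,r5:5
cycle 11: stall // r0:Add1,r1:8,r2:8,r3:Add2,r4:Mul2,r5:5
cycle 12: CDB Add3=64; issue ADD r2<-Add3 // r0:Add1,r1:8,r2:Add3,r3:Add2,r4:Mul2,r5:5
cycle 13: - // r0:Add1,r1:8,r2:Add3,r3:Add2,r4:Mul2,r5:5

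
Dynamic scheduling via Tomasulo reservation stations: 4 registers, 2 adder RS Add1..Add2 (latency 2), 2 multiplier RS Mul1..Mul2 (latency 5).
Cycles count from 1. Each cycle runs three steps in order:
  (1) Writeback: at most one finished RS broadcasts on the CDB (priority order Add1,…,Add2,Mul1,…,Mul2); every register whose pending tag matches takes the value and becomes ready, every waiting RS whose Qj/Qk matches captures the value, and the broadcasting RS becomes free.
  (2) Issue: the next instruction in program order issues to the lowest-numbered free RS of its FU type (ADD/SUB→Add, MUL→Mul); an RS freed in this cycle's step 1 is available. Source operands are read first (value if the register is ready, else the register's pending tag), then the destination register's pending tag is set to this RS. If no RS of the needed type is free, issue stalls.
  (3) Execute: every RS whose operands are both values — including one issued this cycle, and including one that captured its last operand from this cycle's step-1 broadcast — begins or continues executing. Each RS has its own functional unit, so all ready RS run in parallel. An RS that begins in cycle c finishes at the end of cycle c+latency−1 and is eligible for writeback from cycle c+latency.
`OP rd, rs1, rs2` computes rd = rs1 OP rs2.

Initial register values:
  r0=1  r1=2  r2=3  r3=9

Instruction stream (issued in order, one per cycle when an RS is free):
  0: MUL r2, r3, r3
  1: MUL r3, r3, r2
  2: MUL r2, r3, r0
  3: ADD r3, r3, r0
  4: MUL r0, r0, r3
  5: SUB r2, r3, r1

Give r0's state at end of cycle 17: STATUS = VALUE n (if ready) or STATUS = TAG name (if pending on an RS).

c1: issue MUL r2<-Mul1 | r0:1,r1:2,r2:Mul1,r3:9
c2: issue MUL r3<-Mul2 | r0:1,r1:2,r2:Mul1,r3:Mul2
c3: stall | r0:1,r1:2,r2:Mul1,r3:Mul2
c4: stall | r0:1,r1:2,r2:Mul1,r3:Mul2
c5: stall | r0:1,r1:2,r2:Mul1,r3:Mul2
c6: CDB Mul1=81; issue MUL r2<-Mul1 | r0:1,r1:2,r2:Mul1,r3:Mul2
c7: issue ADD r3<-Add1 | r0:1,r1:2,r2:Mul1,r3:Add1
c8: stall | r0:1,r1:2,r2:Mul1,r3:Add1
c9: stall | r0:1,r1:2,r2:Mul1,r3:Add1
c10: stall | r0:1,r1:2,r2:Mul1,r3:Add1
c11: CDB Mul2=729; issue MUL r0<-Mul2 | r0:Mul2,r1:2,r2:Mul1,r3:Add1
c12: issue SUB r2<-Add2 | r0:Mul2,r1:2,r2:Add2,r3:Add1
c13: CDB Add1=730 | r0:Mul2,r1:2,r2:Add2,r3:730
c14: - | r0:Mul2,r1:2,r2:Add2,r3:730
c15: CDB Add2=728 | r0:Mul2,r1:2,r2:728,r3:730
c16: CDB Mul1=729 | r0:Mul2,r1:2,r2:728,r3:730
c17: - | r0:Mul2,r1:2,r2:728,r3:730

STATUS = TAG Mul2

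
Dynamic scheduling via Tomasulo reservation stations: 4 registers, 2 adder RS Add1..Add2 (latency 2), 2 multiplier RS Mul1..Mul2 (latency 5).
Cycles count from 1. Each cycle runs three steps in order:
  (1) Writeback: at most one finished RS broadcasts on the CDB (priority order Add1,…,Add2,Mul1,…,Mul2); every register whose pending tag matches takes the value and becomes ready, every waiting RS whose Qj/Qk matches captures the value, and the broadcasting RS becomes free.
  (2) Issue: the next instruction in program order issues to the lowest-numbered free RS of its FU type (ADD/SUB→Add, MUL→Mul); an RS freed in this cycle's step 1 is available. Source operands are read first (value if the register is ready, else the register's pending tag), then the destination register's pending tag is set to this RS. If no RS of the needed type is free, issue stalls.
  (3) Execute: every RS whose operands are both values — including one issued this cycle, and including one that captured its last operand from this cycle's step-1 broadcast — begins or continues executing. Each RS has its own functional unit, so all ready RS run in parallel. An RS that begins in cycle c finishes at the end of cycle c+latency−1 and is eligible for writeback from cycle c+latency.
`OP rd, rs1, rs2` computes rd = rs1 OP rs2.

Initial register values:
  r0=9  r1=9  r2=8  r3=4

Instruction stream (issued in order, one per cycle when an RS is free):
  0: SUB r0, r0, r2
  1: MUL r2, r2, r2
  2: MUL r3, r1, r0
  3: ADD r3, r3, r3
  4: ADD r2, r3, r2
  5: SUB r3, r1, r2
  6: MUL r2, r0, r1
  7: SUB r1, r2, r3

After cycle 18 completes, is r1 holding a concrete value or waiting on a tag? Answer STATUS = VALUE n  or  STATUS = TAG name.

STATUS = VALUE 82

  c1: issue SUB r0<-Add1  regs: r0:Add1,r1:9,r2:8,r3:4
  c2: issue MUL r2<-Mul1  regs: r0:Add1,r1:9,r2:Mul1,r3:4
  c3: CDB Add1=1; issue MUL r3<-Mul2  regs: r0:1,r1:9,r2:Mul1,r3:Mul2
  c4: issue ADD r3<-Add1  regs: r0:1,r1:9,r2:Mul1,r3:Add1
  c5: issue ADD r2<-Add2  regs: r0:1,r1:9,r2:Add2,r3:Add1
  c6: stall  regs: r0:1,r1:9,r2:Add2,r3:Add1
  c7: CDB Mul1=64; stall  regs: r0:1,r1:9,r2:Add2,r3:Add1
  c8: CDB Mul2=9; stall  regs: r0:1,r1:9,r2:Add2,r3:Add1
  c9: stall  regs: r0:1,r1:9,r2:Add2,r3:Add1
  c10: CDB Add1=18; issue SUB r3<-Add1  regs: r0:1,r1:9,r2:Add2,r3:Add1
  c11: issue MUL r2<-Mul1  regs: r0:1,r1:9,r2:Mul1,r3:Add1
  c12: CDB Add2=82; issue SUB r1<-Add2  regs: r0:1,r1:Add2,r2:Mul1,r3:Add1
  c13: -  regs: r0:1,r1:Add2,r2:Mul1,r3:Add1
  c14: CDB Add1=-73  regs: r0:1,r1:Add2,r2:Mul1,r3:-73
  c15: -  regs: r0:1,r1:Add2,r2:Mul1,r3:-73
  c16: CDB Mul1=9  regs: r0:1,r1:Add2,r2:9,r3:-73
  c17: -  regs: r0:1,r1:Add2,r2:9,r3:-73
  c18: CDB Add2=82  regs: r0:1,r1:82,r2:9,r3:-73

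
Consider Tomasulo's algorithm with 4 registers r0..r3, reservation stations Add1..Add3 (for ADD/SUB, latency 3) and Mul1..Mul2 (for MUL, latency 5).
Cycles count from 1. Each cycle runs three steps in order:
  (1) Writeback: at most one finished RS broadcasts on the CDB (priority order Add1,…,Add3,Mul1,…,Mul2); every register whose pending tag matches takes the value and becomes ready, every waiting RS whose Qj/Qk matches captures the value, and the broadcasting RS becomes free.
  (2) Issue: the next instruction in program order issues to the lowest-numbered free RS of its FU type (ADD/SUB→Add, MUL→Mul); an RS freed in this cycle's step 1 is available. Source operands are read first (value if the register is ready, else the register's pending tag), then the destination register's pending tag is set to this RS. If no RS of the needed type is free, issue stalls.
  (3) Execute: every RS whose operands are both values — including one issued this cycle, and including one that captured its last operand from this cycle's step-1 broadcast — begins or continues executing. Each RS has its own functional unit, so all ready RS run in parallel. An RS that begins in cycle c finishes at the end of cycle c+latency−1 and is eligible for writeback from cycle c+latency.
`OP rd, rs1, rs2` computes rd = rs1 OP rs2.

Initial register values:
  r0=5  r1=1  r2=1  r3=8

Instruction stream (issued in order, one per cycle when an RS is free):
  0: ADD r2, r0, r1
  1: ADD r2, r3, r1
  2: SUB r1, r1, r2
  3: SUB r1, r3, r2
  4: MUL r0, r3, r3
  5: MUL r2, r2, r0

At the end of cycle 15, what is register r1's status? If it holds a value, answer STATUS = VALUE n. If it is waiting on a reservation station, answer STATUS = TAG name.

STATUS = VALUE -1

  c1: issue ADD r2<-Add1  regs: r0:5,r1:1,r2:Add1,r3:8
  c2: issue ADD r2<-Add2  regs: r0:5,r1:1,r2:Add2,r3:8
  c3: issue SUB r1<-Add3  regs: r0:5,r1:Add3,r2:Add2,r3:8
  c4: CDB Add1=6; issue SUB r1<-Add1  regs: r0:5,r1:Add1,r2:Add2,r3:8
  c5: CDB Add2=9; issue MUL r0<-Mul1  regs: r0:Mul1,r1:Add1,r2:9,r3:8
  c6: issue MUL r2<-Mul2  regs: r0:Mul1,r1:Add1,r2:Mul2,r3:8
  c7: -  regs: r0:Mul1,r1:Add1,r2:Mul2,r3:8
  c8: CDB Add1=-1  regs: r0:Mul1,r1:-1,r2:Mul2,r3:8
  c9: CDB Add3=-8  regs: r0:Mul1,r1:-1,r2:Mul2,r3:8
  c10: CDB Mul1=64  regs: r0:64,r1:-1,r2:Mul2,r3:8
  c11: -  regs: r0:64,r1:-1,r2:Mul2,r3:8
  c12: -  regs: r0:64,r1:-1,r2:Mul2,r3:8
  c13: -  regs: r0:64,r1:-1,r2:Mul2,r3:8
  c14: -  regs: r0:64,r1:-1,r2:Mul2,r3:8
  c15: CDB Mul2=576  regs: r0:64,r1:-1,r2:576,r3:8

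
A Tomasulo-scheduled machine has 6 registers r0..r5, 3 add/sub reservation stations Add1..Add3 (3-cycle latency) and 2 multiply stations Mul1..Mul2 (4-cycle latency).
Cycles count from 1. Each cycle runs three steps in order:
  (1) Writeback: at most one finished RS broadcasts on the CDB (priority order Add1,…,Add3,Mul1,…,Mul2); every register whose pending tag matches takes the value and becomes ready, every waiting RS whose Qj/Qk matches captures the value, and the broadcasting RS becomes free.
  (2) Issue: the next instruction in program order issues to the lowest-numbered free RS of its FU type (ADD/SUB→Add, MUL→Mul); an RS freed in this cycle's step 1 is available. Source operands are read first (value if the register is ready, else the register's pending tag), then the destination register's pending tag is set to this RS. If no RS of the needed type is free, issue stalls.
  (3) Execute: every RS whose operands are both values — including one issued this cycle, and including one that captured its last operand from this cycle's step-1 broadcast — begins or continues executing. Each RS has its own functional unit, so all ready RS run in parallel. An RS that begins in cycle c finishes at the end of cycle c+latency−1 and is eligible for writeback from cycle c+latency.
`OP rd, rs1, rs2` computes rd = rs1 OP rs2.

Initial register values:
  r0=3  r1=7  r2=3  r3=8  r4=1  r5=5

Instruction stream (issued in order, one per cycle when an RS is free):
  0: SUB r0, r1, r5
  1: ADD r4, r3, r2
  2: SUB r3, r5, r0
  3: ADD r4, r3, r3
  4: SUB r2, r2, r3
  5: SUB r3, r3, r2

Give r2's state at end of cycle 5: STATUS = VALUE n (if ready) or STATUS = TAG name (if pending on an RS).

c1: issue SUB r0<-Add1 | r0:Add1,r1:7,r2:3,r3:8,r4:1,r5:5
c2: issue ADD r4<-Add2 | r0:Add1,r1:7,r2:3,r3:8,r4:Add2,r5:5
c3: issue SUB r3<-Add3 | r0:Add1,r1:7,r2:3,r3:Add3,r4:Add2,r5:5
c4: CDB Add1=2; issue ADD r4<-Add1 | r0:2,r1:7,r2:3,r3:Add3,r4:Add1,r5:5
c5: CDB Add2=11; issue SUB r2<-Add2 | r0:2,r1:7,r2:Add2,r3:Add3,r4:Add1,r5:5

STATUS = TAG Add2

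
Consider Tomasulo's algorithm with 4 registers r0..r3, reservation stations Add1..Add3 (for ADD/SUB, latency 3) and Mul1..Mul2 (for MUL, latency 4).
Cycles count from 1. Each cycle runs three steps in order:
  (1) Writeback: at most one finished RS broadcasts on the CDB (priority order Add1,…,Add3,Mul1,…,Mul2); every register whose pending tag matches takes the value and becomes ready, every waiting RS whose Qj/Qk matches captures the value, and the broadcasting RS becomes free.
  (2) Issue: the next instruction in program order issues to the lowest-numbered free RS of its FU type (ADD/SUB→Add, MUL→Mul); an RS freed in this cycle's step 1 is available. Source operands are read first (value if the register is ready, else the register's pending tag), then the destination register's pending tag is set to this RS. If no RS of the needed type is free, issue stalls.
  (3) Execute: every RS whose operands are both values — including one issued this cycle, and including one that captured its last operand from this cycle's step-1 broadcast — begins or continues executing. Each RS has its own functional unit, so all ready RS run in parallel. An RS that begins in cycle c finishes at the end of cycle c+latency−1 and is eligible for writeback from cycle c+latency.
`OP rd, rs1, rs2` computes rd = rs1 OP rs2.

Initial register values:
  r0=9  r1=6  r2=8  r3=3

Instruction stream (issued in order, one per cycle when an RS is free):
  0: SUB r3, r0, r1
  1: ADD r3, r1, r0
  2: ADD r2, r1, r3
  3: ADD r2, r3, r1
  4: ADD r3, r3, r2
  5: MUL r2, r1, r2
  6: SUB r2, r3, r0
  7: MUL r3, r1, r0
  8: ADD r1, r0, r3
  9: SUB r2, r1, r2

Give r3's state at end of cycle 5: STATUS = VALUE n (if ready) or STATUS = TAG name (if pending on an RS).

STATUS = TAG Add2

c1: issue SUB r3<-Add1 | r0:9,r1:6,r2:8,r3:Add1
c2: issue ADD r3<-Add2 | r0:9,r1:6,r2:8,r3:Add2
c3: issue ADD r2<-Add3 | r0:9,r1:6,r2:Add3,r3:Add2
c4: CDB Add1=3; issue ADD r2<-Add1 | r0:9,r1:6,r2:Add1,r3:Add2
c5: CDB Add2=15; issue ADD r3<-Add2 | r0:9,r1:6,r2:Add1,r3:Add2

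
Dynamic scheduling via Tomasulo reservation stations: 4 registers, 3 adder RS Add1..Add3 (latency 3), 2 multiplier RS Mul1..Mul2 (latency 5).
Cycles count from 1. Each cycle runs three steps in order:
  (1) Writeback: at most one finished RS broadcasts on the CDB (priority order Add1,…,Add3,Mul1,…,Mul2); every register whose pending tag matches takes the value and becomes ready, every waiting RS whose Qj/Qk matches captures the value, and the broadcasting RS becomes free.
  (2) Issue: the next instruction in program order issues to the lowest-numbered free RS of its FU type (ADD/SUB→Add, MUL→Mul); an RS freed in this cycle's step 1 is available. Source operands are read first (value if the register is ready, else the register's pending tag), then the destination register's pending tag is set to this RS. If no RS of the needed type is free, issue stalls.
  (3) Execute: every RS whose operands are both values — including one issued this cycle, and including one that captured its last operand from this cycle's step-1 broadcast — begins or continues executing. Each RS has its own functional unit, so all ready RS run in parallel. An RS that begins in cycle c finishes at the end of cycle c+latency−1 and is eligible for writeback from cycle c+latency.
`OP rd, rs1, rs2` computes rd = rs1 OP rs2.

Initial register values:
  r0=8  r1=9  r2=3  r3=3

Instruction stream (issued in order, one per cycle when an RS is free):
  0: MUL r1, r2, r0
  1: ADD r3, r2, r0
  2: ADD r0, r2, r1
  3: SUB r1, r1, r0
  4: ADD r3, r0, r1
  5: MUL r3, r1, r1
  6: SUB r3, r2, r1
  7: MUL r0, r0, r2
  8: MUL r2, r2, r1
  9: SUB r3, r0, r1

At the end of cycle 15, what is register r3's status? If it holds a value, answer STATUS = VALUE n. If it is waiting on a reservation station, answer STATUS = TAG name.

STATUS = TAG Add2

c1: issue MUL r1<-Mul1 | r0:8,r1:Mul1,r2:3,r3:3
c2: issue ADD r3<-Add1 | r0:8,r1:Mul1,r2:3,r3:Add1
c3: issue ADD r0<-Add2 | r0:Add2,r1:Mul1,r2:3,r3:Add1
c4: issue SUB r1<-Add3 | r0:Add2,r1:Add3,r2:3,r3:Add1
c5: CDB Add1=11; issue ADD r3<-Add1 | r0:Add2,r1:Add3,r2:3,r3:Add1
c6: CDB Mul1=24; issue MUL r3<-Mul1 | r0:Add2,r1:Add3,r2:3,r3:Mul1
c7: stall | r0:Add2,r1:Add3,r2:3,r3:Mul1
c8: stall | r0:Add2,r1:Add3,r2:3,r3:Mul1
c9: CDB Add2=27; issue SUB r3<-Add2 | r0:27,r1:Add3,r2:3,r3:Add2
c10: issue MUL r0<-Mul2 | r0:Mul2,r1:Add3,r2:3,r3:Add2
c11: stall | r0:Mul2,r1:Add3,r2:3,r3:Add2
c12: CDB Add3=-3; stall | r0:Mul2,r1:-3,r2:3,r3:Add2
c13: stall | r0:Mul2,r1:-3,r2:3,r3:Add2
c14: stall | r0:Mul2,r1:-3,r2:3,r3:Add2
c15: CDB Add1=24; stall | r0:Mul2,r1:-3,r2:3,r3:Add2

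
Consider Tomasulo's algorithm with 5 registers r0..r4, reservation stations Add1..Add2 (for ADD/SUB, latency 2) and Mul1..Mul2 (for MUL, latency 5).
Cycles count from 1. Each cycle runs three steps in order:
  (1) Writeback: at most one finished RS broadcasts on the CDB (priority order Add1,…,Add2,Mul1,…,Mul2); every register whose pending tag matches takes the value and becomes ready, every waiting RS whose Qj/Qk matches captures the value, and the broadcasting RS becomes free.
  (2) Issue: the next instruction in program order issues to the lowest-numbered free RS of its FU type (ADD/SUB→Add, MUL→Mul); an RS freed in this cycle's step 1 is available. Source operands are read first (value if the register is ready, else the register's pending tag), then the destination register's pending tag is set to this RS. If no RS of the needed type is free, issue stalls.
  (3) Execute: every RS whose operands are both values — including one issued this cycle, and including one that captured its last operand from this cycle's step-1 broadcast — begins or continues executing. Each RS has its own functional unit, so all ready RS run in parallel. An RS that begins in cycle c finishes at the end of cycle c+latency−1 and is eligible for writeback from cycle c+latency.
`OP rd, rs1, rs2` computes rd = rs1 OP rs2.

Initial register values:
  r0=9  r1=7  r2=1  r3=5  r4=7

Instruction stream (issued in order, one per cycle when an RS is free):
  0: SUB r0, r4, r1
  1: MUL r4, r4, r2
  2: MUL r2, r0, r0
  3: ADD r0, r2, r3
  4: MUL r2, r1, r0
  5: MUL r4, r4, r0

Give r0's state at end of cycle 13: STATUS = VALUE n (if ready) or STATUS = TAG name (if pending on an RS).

STATUS = VALUE 5

c1: issue SUB r0<-Add1 | r0:Add1,r1:7,r2:1,r3:5,r4:7
c2: issue MUL r4<-Mul1 | r0:Add1,r1:7,r2:1,r3:5,r4:Mul1
c3: CDB Add1=0; issue MUL r2<-Mul2 | r0:0,r1:7,r2:Mul2,r3:5,r4:Mul1
c4: issue ADD r0<-Add1 | r0:Add1,r1:7,r2:Mul2,r3:5,r4:Mul1
c5: stall | r0:Add1,r1:7,r2:Mul2,r3:5,r4:Mul1
c6: stall | r0:Add1,r1:7,r2:Mul2,r3:5,r4:Mul1
c7: CDB Mul1=7; issue MUL r2<-Mul1 | r0:Add1,r1:7,r2:Mul1,r3:5,r4:7
c8: CDB Mul2=0; issue MUL r4<-Mul2 | r0:Add1,r1:7,r2:Mul1,r3:5,r4:Mul2
c9: - | r0:Add1,r1:7,r2:Mul1,r3:5,r4:Mul2
c10: CDB Add1=5 | r0:5,r1:7,r2:Mul1,r3:5,r4:Mul2
c11: - | r0:5,r1:7,r2:Mul1,r3:5,r4:Mul2
c12: - | r0:5,r1:7,r2:Mul1,r3:5,r4:Mul2
c13: - | r0:5,r1:7,r2:Mul1,r3:5,r4:Mul2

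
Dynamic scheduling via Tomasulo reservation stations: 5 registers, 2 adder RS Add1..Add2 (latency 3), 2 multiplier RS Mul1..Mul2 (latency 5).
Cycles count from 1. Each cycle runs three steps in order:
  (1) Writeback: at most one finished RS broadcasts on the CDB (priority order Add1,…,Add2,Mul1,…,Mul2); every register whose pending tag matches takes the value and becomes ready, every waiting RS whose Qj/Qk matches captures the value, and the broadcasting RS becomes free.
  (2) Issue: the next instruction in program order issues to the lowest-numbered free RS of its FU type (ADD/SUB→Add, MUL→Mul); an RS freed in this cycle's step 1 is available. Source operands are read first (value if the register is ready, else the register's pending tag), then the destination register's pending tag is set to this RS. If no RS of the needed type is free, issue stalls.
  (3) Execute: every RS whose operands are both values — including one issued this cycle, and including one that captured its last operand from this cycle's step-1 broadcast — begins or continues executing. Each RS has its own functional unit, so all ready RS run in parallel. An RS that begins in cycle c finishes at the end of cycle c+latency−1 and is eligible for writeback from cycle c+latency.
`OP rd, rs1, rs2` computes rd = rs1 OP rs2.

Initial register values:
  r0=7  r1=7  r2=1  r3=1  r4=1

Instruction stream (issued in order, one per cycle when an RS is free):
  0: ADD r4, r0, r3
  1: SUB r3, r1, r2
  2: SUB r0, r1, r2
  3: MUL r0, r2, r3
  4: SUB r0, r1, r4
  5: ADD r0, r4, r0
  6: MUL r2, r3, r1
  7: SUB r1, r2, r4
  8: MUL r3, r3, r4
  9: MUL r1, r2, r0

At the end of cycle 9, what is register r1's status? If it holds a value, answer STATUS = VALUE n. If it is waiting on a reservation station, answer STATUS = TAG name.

c1: issue ADD r4<-Add1 | r0:7,r1:7,r2:1,r3:1,r4:Add1
c2: issue SUB r3<-Add2 | r0:7,r1:7,r2:1,r3:Add2,r4:Add1
c3: stall | r0:7,r1:7,r2:1,r3:Add2,r4:Add1
c4: CDB Add1=8; issue SUB r0<-Add1 | r0:Add1,r1:7,r2:1,r3:Add2,r4:8
c5: CDB Add2=6; issue MUL r0<-Mul1 | r0:Mul1,r1:7,r2:1,r3:6,r4:8
c6: issue SUB r0<-Add2 | r0:Add2,r1:7,r2:1,r3:6,r4:8
c7: CDB Add1=6; issue ADD r0<-Add1 | r0:Add1,r1:7,r2:1,r3:6,r4:8
c8: issue MUL r2<-Mul2 | r0:Add1,r1:7,r2:Mul2,r3:6,r4:8
c9: CDB Add2=-1; issue SUB r1<-Add2 | r0:Add1,r1:Add2,r2:Mul2,r3:6,r4:8

STATUS = TAG Add2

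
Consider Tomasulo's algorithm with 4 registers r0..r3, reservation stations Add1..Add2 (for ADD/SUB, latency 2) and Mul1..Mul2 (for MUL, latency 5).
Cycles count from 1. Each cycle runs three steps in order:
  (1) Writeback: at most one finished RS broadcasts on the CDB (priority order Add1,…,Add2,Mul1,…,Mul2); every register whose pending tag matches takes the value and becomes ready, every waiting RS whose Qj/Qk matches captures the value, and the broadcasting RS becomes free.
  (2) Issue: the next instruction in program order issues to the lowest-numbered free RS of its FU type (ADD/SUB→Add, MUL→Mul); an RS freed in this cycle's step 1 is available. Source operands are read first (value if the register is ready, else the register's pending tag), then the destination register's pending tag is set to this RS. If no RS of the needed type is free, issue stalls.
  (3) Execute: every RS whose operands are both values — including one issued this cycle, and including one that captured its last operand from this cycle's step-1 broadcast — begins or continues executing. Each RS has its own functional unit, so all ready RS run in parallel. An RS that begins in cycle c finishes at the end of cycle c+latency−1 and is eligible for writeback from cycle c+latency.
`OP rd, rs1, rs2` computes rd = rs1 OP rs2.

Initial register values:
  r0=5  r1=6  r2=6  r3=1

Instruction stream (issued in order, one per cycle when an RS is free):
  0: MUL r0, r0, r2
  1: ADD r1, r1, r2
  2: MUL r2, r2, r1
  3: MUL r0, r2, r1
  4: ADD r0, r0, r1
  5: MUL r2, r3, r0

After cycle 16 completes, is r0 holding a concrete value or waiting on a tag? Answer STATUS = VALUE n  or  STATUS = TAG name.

STATUS = VALUE 876

  c1: issue MUL r0<-Mul1  regs: r0:Mul1,r1:6,r2:6,r3:1
  c2: issue ADD r1<-Add1  regs: r0:Mul1,r1:Add1,r2:6,r3:1
  c3: issue MUL r2<-Mul2  regs: r0:Mul1,r1:Add1,r2:Mul2,r3:1
  c4: CDB Add1=12; stall  regs: r0:Mul1,r1:12,r2:Mul2,r3:1
  c5: stall  regs: r0:Mul1,r1:12,r2:Mul2,r3:1
  c6: CDB Mul1=30; issue MUL r0<-Mul1  regs: r0:Mul1,r1:12,r2:Mul2,r3:1
  c7: issue ADD r0<-Add1  regs: r0:Add1,r1:12,r2:Mul2,r3:1
  c8: stall  regs: r0:Add1,r1:12,r2:Mul2,r3:1
  c9: CDB Mul2=72; issue MUL r2<-Mul2  regs: r0:Add1,r1:12,r2:Mul2,r3:1
  c10: -  regs: r0:Add1,r1:12,r2:Mul2,r3:1
  c11: -  regs: r0:Add1,r1:12,r2:Mul2,r3:1
  c12: -  regs: r0:Add1,r1:12,r2:Mul2,r3:1
  c13: -  regs: r0:Add1,r1:12,r2:Mul2,r3:1
  c14: CDB Mul1=864  regs: r0:Add1,r1:12,r2:Mul2,r3:1
  c15: -  regs: r0:Add1,r1:12,r2:Mul2,r3:1
  c16: CDB Add1=876  regs: r0:876,r1:12,r2:Mul2,r3:1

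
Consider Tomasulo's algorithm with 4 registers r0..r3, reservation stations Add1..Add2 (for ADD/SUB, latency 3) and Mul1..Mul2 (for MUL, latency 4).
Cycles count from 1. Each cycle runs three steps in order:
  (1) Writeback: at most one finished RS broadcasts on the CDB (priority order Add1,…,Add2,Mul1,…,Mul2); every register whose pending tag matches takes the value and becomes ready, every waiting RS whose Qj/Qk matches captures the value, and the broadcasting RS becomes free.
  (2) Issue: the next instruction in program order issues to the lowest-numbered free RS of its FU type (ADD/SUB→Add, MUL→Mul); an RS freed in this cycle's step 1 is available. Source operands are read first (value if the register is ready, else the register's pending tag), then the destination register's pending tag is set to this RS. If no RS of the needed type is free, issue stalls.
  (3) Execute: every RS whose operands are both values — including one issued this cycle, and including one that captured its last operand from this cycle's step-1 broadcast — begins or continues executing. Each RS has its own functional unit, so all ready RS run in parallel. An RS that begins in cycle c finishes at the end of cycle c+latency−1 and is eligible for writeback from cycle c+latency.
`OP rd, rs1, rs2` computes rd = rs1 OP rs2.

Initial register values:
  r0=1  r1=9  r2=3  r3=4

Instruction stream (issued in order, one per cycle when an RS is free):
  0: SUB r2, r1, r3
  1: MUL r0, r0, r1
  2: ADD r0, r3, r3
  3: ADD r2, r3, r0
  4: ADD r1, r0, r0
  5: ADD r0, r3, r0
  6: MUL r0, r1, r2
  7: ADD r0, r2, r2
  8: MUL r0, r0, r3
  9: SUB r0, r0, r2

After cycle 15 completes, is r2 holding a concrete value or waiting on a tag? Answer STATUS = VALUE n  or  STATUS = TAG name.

cycle 1: issue SUB r2<-Add1 // r0:1,r1:9,r2:Add1,r3:4
cycle 2: issue MUL r0<-Mul1 // r0:Mul1,r1:9,r2:Add1,r3:4
cycle 3: issue ADD r0<-Add2 // r0:Add2,r1:9,r2:Add1,r3:4
cycle 4: CDB Add1=5; issue ADD r2<-Add1 // r0:Add2,r1:9,r2:Add1,r3:4
cycle 5: stall // r0:Add2,r1:9,r2:Add1,r3:4
cycle 6: CDB Add2=8; issue ADD r1<-Add2 // r0:8,r1:Add2,r2:Add1,r3:4
cycle 7: CDB Mul1=9; stall // r0:8,r1:Add2,r2:Add1,r3:4
cycle 8: stall // r0:8,r1:Add2,r2:Add1,r3:4
cycle 9: CDB Add1=12; issue ADD r0<-Add1 // r0:Add1,r1:Add2,r2:12,r3:4
cycle 10: CDB Add2=16; issue MUL r0<-Mul1 // r0:Mul1,r1:16,r2:12,r3:4
cycle 11: issue ADD r0<-Add2 // r0:Add2,r1:16,r2:12,r3:4
cycle 12: CDB Add1=12; issue MUL r0<-Mul2 // r0:Mul2,r1:16,r2:12,r3:4
cycle 13: issue SUB r0<-Add1 // r0:Add1,r1:16,r2:12,r3:4
cycle 14: CDB Add2=24 // r0:Add1,r1:16,r2:12,r3:4
cycle 15: CDB Mul1=192 // r0:Add1,r1:16,r2:12,r3:4

STATUS = VALUE 12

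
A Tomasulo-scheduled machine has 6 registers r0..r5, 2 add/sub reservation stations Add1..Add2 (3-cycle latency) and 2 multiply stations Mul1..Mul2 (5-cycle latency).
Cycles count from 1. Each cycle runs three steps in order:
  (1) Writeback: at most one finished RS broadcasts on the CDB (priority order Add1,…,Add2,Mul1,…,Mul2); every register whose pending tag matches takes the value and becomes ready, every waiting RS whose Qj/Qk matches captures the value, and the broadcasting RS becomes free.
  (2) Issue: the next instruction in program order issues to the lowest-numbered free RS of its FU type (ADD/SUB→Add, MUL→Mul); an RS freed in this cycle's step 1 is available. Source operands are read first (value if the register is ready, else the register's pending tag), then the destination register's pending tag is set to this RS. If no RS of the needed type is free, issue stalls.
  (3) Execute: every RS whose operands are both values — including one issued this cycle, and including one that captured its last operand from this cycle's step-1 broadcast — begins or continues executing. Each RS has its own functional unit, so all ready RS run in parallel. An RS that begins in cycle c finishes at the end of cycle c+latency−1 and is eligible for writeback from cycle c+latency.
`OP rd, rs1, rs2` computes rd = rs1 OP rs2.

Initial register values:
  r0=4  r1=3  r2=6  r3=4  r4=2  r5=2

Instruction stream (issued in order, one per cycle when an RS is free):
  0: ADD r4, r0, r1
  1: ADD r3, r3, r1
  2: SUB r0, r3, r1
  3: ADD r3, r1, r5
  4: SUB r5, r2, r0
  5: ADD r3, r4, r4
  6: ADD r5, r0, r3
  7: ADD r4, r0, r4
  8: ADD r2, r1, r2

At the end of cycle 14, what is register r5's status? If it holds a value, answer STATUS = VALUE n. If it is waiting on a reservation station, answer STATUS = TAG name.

STATUS = TAG Add1

  c1: issue ADD r4<-Add1  regs: r0:4,r1:3,r2:6,r3:4,r4:Add1,r5:2
  c2: issue ADD r3<-Add2  regs: r0:4,r1:3,r2:6,r3:Add2,r4:Add1,r5:2
  c3: stall  regs: r0:4,r1:3,r2:6,r3:Add2,r4:Add1,r5:2
  c4: CDB Add1=7; issue SUB r0<-Add1  regs: r0:Add1,r1:3,r2:6,r3:Add2,r4:7,r5:2
  c5: CDB Add2=7; issue ADD r3<-Add2  regs: r0:Add1,r1:3,r2:6,r3:Add2,r4:7,r5:2
  c6: stall  regs: r0:Add1,r1:3,r2:6,r3:Add2,r4:7,r5:2
  c7: stall  regs: r0:Add1,r1:3,r2:6,r3:Add2,r4:7,r5:2
  c8: CDB Add1=4; issue SUB r5<-Add1  regs: r0:4,r1:3,r2:6,r3:Add2,r4:7,r5:Add1
  c9: CDB Add2=5; issue ADD r3<-Add2  regs: r0:4,r1:3,r2:6,r3:Add2,r4:7,r5:Add1
  c10: stall  regs: r0:4,r1:3,r2:6,r3:Add2,r4:7,r5:Add1
  c11: CDB Add1=2; issue ADD r5<-Add1  regs: r0:4,r1:3,r2:6,r3:Add2,r4:7,r5:Add1
  c12: CDB Add2=14; issue ADD r4<-Add2  regs: r0:4,r1:3,r2:6,r3:14,r4:Add2,r5:Add1
  c13: stall  regs: r0:4,r1:3,r2:6,r3:14,r4:Add2,r5:Add1
  c14: stall  regs: r0:4,r1:3,r2:6,r3:14,r4:Add2,r5:Add1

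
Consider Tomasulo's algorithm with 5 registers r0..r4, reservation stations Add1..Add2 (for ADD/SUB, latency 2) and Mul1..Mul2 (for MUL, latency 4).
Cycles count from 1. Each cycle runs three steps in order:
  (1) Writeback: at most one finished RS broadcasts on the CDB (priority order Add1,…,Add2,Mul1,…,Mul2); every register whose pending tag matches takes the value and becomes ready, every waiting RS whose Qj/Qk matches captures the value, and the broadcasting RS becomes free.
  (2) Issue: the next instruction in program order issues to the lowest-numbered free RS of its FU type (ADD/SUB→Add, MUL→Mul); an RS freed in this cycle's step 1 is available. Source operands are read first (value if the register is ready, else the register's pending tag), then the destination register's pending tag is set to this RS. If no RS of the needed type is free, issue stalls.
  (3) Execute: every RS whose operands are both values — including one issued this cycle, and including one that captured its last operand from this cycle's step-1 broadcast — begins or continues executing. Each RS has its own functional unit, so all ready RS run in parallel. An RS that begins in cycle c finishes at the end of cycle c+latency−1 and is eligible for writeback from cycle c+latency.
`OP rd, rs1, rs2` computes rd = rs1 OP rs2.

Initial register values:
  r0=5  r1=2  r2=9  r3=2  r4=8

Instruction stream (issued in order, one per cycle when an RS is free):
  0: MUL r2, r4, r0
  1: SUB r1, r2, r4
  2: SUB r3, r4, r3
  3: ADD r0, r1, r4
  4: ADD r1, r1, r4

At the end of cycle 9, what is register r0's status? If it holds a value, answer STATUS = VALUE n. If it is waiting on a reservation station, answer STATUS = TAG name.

STATUS = TAG Add2

  c1: issue MUL r2<-Mul1  regs: r0:5,r1:2,r2:Mul1,r3:2,r4:8
  c2: issue SUB r1<-Add1  regs: r0:5,r1:Add1,r2:Mul1,r3:2,r4:8
  c3: issue SUB r3<-Add2  regs: r0:5,r1:Add1,r2:Mul1,r3:Add2,r4:8
  c4: stall  regs: r0:5,r1:Add1,r2:Mul1,r3:Add2,r4:8
  c5: CDB Add2=6; issue ADD r0<-Add2  regs: r0:Add2,r1:Add1,r2:Mul1,r3:6,r4:8
  c6: CDB Mul1=40; stall  regs: r0:Add2,r1:Add1,r2:40,r3:6,r4:8
  c7: stall  regs: r0:Add2,r1:Add1,r2:40,r3:6,r4:8
  c8: CDB Add1=32; issue ADD r1<-Add1  regs: r0:Add2,r1:Add1,r2:40,r3:6,r4:8
  c9: -  regs: r0:Add2,r1:Add1,r2:40,r3:6,r4:8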